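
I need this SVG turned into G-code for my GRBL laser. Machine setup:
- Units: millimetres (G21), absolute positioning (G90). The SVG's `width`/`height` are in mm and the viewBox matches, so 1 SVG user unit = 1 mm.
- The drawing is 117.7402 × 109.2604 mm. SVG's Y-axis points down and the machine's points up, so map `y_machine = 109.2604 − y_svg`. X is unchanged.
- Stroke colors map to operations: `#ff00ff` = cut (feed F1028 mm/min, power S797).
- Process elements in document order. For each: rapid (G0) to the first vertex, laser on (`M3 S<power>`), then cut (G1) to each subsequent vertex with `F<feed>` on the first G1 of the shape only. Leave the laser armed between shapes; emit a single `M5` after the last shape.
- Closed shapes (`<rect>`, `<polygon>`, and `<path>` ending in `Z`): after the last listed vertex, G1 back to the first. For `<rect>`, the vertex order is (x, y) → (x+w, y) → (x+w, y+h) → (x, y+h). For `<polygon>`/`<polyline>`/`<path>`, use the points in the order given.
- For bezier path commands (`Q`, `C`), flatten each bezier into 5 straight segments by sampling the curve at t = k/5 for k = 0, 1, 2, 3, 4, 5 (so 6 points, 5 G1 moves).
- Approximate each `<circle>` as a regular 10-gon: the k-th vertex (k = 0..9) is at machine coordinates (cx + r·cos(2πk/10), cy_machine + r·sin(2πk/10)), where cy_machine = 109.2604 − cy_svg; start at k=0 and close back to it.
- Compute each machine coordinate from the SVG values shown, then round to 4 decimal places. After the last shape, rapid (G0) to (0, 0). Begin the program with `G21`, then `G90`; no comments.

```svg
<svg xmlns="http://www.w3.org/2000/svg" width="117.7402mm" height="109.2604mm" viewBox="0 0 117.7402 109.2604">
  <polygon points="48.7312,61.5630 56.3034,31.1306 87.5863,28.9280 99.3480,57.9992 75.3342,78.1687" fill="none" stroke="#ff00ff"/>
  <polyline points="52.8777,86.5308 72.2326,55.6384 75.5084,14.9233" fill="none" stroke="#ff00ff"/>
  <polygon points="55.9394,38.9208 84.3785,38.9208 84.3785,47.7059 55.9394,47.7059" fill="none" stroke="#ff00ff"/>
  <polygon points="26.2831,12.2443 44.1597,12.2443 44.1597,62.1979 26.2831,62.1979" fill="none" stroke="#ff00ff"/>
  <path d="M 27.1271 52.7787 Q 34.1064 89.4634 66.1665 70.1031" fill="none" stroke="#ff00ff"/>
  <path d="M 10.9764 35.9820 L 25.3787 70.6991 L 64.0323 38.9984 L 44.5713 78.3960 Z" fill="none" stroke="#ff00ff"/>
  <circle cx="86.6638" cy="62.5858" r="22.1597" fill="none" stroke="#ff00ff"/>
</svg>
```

G21
G90
G0 X48.7312 Y47.6974
M3 S797
G1 X56.3034 Y78.1298 F1028
G1 X87.5863 Y80.3324
G1 X99.3480 Y51.2612
G1 X75.3342 Y31.0917
G1 X48.7312 Y47.6974
G0 X52.8777 Y22.7296
M3 S797
G1 X72.2326 Y53.6220 F1028
G1 X75.5084 Y94.3371
G0 X55.9394 Y70.3396
M3 S797
G1 X84.3785 Y70.3396 F1028
G1 X84.3785 Y61.5545
G1 X55.9394 Y61.5545
G1 X55.9394 Y70.3396
G0 X26.2831 Y97.0161
M3 S797
G1 X44.1597 Y97.0161 F1028
G1 X44.1597 Y47.0625
G1 X26.2831 Y47.0625
G1 X26.2831 Y97.0161
G0 X27.1271 Y56.4817
M3 S797
G1 X30.9221 Y44.0496 F1028
G1 X36.7235 Y36.1011
G1 X44.5313 Y32.6363
G1 X54.3457 Y33.6550
G1 X66.1665 Y39.1573
G0 X10.9764 Y73.2784
M3 S797
G1 X25.3787 Y38.5613 F1028
G1 X64.0323 Y70.2620
G1 X44.5713 Y30.8644
G1 X10.9764 Y73.2784
G0 X108.8235 Y46.6746
M3 S797
G1 X104.5914 Y59.6997 F1028
G1 X93.5115 Y67.7497
G1 X79.8161 Y67.7497
G1 X68.7362 Y59.6997
G1 X64.5041 Y46.6746
G1 X68.7362 Y33.6495
G1 X79.8161 Y25.5995
G1 X93.5115 Y25.5995
G1 X104.5914 Y33.6495
G1 X108.8235 Y46.6746
M5
G0 X0.0000 Y0.0000

1 u = 1 mm; y_m = 109.2604 − y.

[1] `<polygon>` regular polygon, #ff00ff→cut S797 F1028: (48.7312,47.6974) → (56.3034,78.1298) → (87.5863,80.3324) → (99.3480,51.2612) → (75.3342,31.0917) → (48.7312,47.6974) (closed)

[2] `<polyline>` open polyline, #ff00ff→cut S797 F1028: (52.8777,22.7296) → (72.2326,53.6220) → (75.5084,94.3371)

[3] `<polygon>` rectangle, #ff00ff→cut S797 F1028: (55.9394,70.3396) → (84.3785,70.3396) → (84.3785,61.5545) → (55.9394,61.5545) → (55.9394,70.3396) (closed)

[4] `<polygon>` rectangle, #ff00ff→cut S797 F1028: (26.2831,97.0161) → (44.1597,97.0161) → (44.1597,47.0625) → (26.2831,47.0625) → (26.2831,97.0161) (closed)

[5] `<path>` quadratic bezier, #ff00ff→cut S797 F1028: (27.1271,56.4817) → (30.9221,44.0496) → (36.7235,36.1011) → (44.5313,32.6363) → (54.3457,33.6550) → (66.1665,39.1573)

[6] `<path>` closed polygon, #ff00ff→cut S797 F1028: (10.9764,73.2784) → (25.3787,38.5613) → (64.0323,70.2620) → (44.5713,30.8644) → (10.9764,73.2784) (closed)

[7] `<circle>` circle, #ff00ff→cut S797 F1028: (108.8235,46.6746) → (104.5914,59.6997) → (93.5115,67.7497) → (79.8161,67.7497) → (68.7362,59.6997) → (64.5041,46.6746) → (68.7362,33.6495) → (79.8161,25.5995) → (93.5115,25.5995) → (104.5914,33.6495) → (108.8235,46.6746) (closed)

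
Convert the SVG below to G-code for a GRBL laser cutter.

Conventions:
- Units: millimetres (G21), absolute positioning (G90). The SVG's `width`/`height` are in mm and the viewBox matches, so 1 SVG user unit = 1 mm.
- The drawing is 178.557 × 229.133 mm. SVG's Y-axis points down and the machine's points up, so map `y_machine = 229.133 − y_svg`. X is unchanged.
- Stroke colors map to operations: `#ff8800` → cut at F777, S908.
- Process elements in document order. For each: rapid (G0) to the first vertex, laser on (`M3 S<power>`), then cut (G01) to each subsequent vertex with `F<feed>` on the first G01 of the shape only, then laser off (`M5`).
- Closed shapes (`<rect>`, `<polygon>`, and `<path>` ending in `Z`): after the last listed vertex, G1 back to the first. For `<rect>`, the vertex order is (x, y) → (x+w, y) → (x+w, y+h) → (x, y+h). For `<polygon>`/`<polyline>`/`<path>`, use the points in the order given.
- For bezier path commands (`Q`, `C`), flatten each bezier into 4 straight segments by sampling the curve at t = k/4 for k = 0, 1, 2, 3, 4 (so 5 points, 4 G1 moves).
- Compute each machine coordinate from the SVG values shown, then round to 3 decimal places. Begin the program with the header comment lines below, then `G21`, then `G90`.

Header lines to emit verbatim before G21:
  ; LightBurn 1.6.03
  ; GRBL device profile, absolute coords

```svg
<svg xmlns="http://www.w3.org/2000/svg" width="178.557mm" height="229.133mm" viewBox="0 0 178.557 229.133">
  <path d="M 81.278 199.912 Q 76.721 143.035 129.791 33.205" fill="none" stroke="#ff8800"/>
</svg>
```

; LightBurn 1.6.03
; GRBL device profile, absolute coords
G21
G90
G0 X81.278 Y29.221
M3 S908
G01 X82.601 Y60.969 F777
G01 X91.128 Y99.336
G01 X106.858 Y144.323
G01 X129.791 Y195.928
M5

Since the viewBox matches the mm dimensions, user units are millimetres directly. The only transform is the Y-flip y_m = 229.133 − y_svg.

Shape 1 is a quadratic bezier drawn with `<path>`. Its stroke #ff8800 means cut at S908, F777. After flipping Y the toolpath is (81.278,29.221) → (82.601,60.969) → (91.128,99.336) → (106.858,144.323) → (129.791,195.928).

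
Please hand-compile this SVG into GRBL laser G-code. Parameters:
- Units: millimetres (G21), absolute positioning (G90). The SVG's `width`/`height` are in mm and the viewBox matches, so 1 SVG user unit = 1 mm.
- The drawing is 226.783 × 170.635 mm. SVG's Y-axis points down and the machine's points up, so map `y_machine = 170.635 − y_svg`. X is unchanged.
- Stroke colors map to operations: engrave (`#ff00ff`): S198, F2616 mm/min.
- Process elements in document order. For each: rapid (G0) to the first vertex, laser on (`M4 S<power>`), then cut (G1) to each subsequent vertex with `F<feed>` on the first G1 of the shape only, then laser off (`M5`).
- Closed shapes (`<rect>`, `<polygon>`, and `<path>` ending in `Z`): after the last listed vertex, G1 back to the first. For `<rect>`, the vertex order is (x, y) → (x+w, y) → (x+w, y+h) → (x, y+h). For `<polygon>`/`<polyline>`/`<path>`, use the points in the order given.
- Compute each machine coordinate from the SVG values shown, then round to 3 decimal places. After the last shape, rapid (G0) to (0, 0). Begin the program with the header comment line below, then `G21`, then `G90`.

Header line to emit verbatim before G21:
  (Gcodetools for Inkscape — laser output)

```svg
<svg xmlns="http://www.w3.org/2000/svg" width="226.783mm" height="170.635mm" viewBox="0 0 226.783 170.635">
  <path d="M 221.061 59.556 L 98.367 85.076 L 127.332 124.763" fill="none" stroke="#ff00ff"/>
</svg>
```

viewBox `0 0 226.783 170.635` with mm width/height → 1 unit = 1 mm. Flip: y_m = 170.635 − y_svg.

**Shape 1** — `<path>` open polyline, stroke `#ff00ff` → engrave (S198, F2616). Machine vertices: (221.061,111.079) → (98.367,85.559) → (127.332,45.872). Open path.

(Gcodetools for Inkscape — laser output)
G21
G90
G0 X221.061 Y111.079
M4 S198
G1 X98.367 Y85.559 F2616
G1 X127.332 Y45.872
M5
G0 X0.000 Y0.000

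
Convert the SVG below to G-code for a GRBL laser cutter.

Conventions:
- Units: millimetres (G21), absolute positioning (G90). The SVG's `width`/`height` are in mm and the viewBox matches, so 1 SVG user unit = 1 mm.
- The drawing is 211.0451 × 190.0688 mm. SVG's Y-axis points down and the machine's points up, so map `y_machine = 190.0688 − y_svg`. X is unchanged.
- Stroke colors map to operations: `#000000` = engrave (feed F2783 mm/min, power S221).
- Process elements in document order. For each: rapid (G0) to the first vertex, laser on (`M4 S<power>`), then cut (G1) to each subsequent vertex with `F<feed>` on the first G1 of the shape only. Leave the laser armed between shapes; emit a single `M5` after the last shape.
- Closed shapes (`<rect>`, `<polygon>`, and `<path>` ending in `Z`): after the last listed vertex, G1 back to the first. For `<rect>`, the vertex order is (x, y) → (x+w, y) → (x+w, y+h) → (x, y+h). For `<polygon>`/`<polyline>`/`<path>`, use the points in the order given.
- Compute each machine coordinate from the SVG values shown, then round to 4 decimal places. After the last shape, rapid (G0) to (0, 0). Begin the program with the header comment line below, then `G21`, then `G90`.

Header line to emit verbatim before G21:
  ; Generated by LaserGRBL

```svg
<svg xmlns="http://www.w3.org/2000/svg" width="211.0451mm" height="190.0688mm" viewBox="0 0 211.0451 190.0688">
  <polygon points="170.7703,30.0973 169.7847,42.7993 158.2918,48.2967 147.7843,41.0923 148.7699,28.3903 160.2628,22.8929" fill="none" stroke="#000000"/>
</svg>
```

1 u = 1 mm; y_m = 190.0688 − y.

[1] `<polygon>` regular polygon, #000000→engrave S221 F2783: (170.7703,159.9715) → (169.7847,147.2695) → (158.2918,141.7721) → (147.7843,148.9765) → (148.7699,161.6785) → (160.2628,167.1759) → (170.7703,159.9715) (closed)

; Generated by LaserGRBL
G21
G90
G0 X170.7703 Y159.9715
M4 S221
G1 X169.7847 Y147.2695 F2783
G1 X158.2918 Y141.7721
G1 X147.7843 Y148.9765
G1 X148.7699 Y161.6785
G1 X160.2628 Y167.1759
G1 X170.7703 Y159.9715
M5
G0 X0.0000 Y0.0000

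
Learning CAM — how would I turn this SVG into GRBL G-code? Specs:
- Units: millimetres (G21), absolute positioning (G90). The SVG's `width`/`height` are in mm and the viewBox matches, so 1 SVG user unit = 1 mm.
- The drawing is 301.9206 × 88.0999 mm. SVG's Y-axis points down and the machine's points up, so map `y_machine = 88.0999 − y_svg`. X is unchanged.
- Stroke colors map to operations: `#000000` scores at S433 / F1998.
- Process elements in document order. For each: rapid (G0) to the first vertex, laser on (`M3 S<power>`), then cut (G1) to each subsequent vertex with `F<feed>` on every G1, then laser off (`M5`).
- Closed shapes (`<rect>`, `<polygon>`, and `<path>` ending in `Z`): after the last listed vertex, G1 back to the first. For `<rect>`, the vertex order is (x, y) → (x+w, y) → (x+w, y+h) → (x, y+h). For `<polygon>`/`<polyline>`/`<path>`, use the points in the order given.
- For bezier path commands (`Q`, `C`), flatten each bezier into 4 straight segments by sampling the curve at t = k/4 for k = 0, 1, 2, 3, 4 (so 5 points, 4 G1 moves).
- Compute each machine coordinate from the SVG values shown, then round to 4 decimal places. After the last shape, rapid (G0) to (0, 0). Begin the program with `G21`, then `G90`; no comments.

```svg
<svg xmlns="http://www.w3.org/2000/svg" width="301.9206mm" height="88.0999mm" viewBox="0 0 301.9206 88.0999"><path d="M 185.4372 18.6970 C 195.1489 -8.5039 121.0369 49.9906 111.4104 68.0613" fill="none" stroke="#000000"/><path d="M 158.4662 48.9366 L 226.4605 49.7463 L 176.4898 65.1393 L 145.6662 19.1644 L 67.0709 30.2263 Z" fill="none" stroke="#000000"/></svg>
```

G21
G90
G0 X185.4372 Y69.4029
M3 S433
G1 X179.3214 Y75.7063 F1998
G1 X155.6756 Y61.6976 F1998
G1 X128.4040 Y39.2005 F1998
G1 X111.4104 Y20.0386 F1998
M5
G0 X158.4662 Y39.1633
M3 S433
G1 X226.4605 Y38.3536 F1998
G1 X176.4898 Y22.9606 F1998
G1 X145.6662 Y68.9355 F1998
G1 X67.0709 Y57.8736 F1998
G1 X158.4662 Y39.1633 F1998
M5
G0 X0.0000 Y0.0000

viewBox `0 0 301.9206 88.0999` with mm width/height → 1 unit = 1 mm. Flip: y_m = 88.0999 − y_svg.

**Shape 1** — `<path>` cubic bezier, stroke `#000000` → score (S433, F1998). Control points (SVG): P0=(185.4372,18.6970), P1=(195.1489,-8.5039), P2=(121.0369,49.9906), P3=(111.4104,68.0613); sampled at t=k/4. Machine vertices: (185.4372,69.4029) → (179.3214,75.7063) → (155.6756,61.6976) → (128.4040,39.2005) → (111.4104,20.0386). Open path.

**Shape 2** — `<path>` closed polygon, stroke `#000000` → score (S433, F1998). Machine vertices: (158.4662,39.1633) → (226.4605,38.3536) → (176.4898,22.9606) → (145.6662,68.9355) → (67.0709,57.8736) → (158.4662,39.1633). Closed: final G1 returns to the first vertex.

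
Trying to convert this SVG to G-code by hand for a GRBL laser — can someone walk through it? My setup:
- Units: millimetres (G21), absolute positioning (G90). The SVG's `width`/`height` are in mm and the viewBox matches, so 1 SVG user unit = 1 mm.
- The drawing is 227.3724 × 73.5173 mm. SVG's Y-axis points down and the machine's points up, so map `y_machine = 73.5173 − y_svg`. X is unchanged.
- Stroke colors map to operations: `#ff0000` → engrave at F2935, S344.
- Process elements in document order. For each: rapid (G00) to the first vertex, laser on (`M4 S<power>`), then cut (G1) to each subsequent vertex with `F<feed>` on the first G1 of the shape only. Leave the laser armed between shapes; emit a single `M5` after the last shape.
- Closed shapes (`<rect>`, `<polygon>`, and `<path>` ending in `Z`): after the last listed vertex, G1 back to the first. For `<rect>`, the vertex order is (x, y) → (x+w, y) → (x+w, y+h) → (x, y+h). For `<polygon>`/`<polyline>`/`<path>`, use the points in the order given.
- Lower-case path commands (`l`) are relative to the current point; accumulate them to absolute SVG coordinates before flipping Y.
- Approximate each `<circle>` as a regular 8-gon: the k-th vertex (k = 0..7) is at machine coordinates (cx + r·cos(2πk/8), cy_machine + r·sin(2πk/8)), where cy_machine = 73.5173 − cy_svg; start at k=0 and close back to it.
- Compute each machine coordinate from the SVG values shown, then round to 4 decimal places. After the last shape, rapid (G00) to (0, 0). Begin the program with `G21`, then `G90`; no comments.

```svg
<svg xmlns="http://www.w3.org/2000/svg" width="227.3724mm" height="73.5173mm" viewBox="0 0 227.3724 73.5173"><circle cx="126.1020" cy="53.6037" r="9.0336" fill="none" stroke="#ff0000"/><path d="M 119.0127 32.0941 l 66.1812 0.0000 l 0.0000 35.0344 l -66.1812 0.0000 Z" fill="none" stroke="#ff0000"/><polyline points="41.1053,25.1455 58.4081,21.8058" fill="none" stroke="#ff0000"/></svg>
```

G21
G90
G00 X135.1356 Y19.9136
M4 S344
G1 X132.4897 Y26.3013 F2935
G1 X126.1020 Y28.9472
G1 X119.7143 Y26.3013
G1 X117.0684 Y19.9136
G1 X119.7143 Y13.5259
G1 X126.1020 Y10.8800
G1 X132.4897 Y13.5259
G1 X135.1356 Y19.9136
G00 X119.0127 Y41.4232
M4 S344
G1 X185.1939 Y41.4232 F2935
G1 X185.1939 Y6.3888
G1 X119.0127 Y6.3888
G1 X119.0127 Y41.4232
G00 X41.1053 Y48.3718
M4 S344
G1 X58.4081 Y51.7115 F2935
M5
G00 X0.0000 Y0.0000

1 u = 1 mm; y_m = 73.5173 − y.

[1] `<circle>` circle, #ff0000→engrave S344 F2935: (135.1356,19.9136) → (132.4897,26.3013) → (126.1020,28.9472) → (119.7143,26.3013) → (117.0684,19.9136) → (119.7143,13.5259) → (126.1020,10.8800) → (132.4897,13.5259) → (135.1356,19.9136) (closed)

[2] `<path>` rectangle, #ff0000→engrave S344 F2935: (119.0127,41.4232) → (185.1939,41.4232) → (185.1939,6.3888) → (119.0127,6.3888) → (119.0127,41.4232) (closed)

[3] `<polyline>` line segment, #ff0000→engrave S344 F2935: (41.1053,48.3718) → (58.4081,51.7115)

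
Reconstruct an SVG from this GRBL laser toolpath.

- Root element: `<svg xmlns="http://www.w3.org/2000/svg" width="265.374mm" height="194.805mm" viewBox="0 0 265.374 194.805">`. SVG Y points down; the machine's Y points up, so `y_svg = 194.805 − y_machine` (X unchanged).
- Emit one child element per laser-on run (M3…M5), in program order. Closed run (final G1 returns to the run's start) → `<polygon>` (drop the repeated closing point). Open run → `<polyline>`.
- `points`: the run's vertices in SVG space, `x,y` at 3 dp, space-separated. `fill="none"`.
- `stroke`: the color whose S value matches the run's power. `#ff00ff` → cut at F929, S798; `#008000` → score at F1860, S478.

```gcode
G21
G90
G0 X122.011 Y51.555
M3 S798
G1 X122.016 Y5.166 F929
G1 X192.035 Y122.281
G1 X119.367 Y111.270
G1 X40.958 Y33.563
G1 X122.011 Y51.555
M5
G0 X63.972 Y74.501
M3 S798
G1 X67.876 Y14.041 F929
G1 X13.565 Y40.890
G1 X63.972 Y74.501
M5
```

y_svg = 194.805 − y_m. Every run uses S798, so all elements get stroke `#ff00ff` (cut).

[1] closed run; points: 122.011,143.250 122.016,189.639 192.035,72.524 119.367,83.535 40.958,161.242

[2] closed run; points: 63.972,120.304 67.876,180.764 13.565,153.915

<svg xmlns="http://www.w3.org/2000/svg" width="265.374mm" height="194.805mm" viewBox="0 0 265.374 194.805">
  <polygon points="122.011,143.250 122.016,189.639 192.035,72.524 119.367,83.535 40.958,161.242" fill="none" stroke="#ff00ff"/>
  <polygon points="63.972,120.304 67.876,180.764 13.565,153.915" fill="none" stroke="#ff00ff"/>
</svg>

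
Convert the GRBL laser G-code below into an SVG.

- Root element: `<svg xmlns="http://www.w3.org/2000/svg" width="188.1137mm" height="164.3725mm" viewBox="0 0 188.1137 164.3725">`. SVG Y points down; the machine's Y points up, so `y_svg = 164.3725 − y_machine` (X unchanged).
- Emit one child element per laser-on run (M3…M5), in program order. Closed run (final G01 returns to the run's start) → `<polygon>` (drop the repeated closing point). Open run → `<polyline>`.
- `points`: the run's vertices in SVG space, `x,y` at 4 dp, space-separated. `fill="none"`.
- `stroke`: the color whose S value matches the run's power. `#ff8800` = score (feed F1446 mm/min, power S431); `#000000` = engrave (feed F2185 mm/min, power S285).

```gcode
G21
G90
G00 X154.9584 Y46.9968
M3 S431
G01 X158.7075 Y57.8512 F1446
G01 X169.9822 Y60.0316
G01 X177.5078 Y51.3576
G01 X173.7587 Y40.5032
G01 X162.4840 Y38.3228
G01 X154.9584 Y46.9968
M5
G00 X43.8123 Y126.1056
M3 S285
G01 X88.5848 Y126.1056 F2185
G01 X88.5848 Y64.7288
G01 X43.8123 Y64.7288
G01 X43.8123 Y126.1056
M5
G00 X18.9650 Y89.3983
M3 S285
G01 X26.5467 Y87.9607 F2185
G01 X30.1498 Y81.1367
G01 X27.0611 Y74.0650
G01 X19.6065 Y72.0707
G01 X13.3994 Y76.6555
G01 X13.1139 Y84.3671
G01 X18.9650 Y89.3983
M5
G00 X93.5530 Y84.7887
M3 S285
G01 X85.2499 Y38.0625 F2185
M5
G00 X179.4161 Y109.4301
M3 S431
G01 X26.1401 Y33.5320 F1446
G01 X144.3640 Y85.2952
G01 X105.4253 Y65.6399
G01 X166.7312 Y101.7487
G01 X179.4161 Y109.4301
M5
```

<svg xmlns="http://www.w3.org/2000/svg" width="188.1137mm" height="164.3725mm" viewBox="0 0 188.1137 164.3725">
  <polygon points="154.9584,117.3757 158.7075,106.5213 169.9822,104.3409 177.5078,113.0149 173.7587,123.8693 162.4840,126.0497" fill="none" stroke="#ff8800"/>
  <polygon points="43.8123,38.2669 88.5848,38.2669 88.5848,99.6437 43.8123,99.6437" fill="none" stroke="#000000"/>
  <polygon points="18.9650,74.9742 26.5467,76.4118 30.1498,83.2358 27.0611,90.3075 19.6065,92.3018 13.3994,87.7170 13.1139,80.0054" fill="none" stroke="#000000"/>
  <polyline points="93.5530,79.5838 85.2499,126.3100" fill="none" stroke="#000000"/>
  <polygon points="179.4161,54.9424 26.1401,130.8405 144.3640,79.0773 105.4253,98.7326 166.7312,62.6238" fill="none" stroke="#ff8800"/>
</svg>

y_svg = 164.3725 − y_m.

[1] S431→`#ff8800` (score); closed run; points: 154.9584,117.3757 158.7075,106.5213 169.9822,104.3409 177.5078,113.0149 173.7587,123.8693 162.4840,126.0497

[2] S285→`#000000` (engrave); closed run; points: 43.8123,38.2669 88.5848,38.2669 88.5848,99.6437 43.8123,99.6437

[3] S285→`#000000` (engrave); closed run; points: 18.9650,74.9742 26.5467,76.4118 30.1498,83.2358 27.0611,90.3075 19.6065,92.3018 13.3994,87.7170 13.1139,80.0054

[4] S285→`#000000` (engrave); open run; points: 93.5530,79.5838 85.2499,126.3100

[5] S431→`#ff8800` (score); closed run; points: 179.4161,54.9424 26.1401,130.8405 144.3640,79.0773 105.4253,98.7326 166.7312,62.6238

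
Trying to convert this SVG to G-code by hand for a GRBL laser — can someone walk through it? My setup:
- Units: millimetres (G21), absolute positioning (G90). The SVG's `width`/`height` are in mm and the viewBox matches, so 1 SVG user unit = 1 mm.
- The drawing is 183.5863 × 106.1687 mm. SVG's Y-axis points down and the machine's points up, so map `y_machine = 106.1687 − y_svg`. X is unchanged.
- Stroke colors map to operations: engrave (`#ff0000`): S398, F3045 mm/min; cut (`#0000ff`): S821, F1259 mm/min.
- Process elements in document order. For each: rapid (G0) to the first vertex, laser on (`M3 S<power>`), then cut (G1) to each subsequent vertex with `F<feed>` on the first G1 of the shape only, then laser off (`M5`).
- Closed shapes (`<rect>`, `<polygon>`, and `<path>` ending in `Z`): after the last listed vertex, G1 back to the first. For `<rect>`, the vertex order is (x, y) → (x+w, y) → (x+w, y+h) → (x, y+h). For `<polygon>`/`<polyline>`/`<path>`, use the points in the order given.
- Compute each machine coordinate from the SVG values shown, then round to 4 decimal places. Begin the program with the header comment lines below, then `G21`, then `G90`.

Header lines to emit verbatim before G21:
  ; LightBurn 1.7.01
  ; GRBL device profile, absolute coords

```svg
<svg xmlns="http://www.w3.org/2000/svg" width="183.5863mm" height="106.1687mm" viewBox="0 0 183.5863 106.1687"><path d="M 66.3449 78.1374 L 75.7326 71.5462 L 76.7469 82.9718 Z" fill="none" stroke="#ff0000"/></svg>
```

; LightBurn 1.7.01
; GRBL device profile, absolute coords
G21
G90
G0 X66.3449 Y28.0313
M3 S398
G1 X75.7326 Y34.6225 F3045
G1 X76.7469 Y23.1969
G1 X66.3449 Y28.0313
M5

1 u = 1 mm; y_m = 106.1687 − y.

[1] `<path>` regular polygon, #ff0000→engrave S398 F3045: (66.3449,28.0313) → (75.7326,34.6225) → (76.7469,23.1969) → (66.3449,28.0313) (closed)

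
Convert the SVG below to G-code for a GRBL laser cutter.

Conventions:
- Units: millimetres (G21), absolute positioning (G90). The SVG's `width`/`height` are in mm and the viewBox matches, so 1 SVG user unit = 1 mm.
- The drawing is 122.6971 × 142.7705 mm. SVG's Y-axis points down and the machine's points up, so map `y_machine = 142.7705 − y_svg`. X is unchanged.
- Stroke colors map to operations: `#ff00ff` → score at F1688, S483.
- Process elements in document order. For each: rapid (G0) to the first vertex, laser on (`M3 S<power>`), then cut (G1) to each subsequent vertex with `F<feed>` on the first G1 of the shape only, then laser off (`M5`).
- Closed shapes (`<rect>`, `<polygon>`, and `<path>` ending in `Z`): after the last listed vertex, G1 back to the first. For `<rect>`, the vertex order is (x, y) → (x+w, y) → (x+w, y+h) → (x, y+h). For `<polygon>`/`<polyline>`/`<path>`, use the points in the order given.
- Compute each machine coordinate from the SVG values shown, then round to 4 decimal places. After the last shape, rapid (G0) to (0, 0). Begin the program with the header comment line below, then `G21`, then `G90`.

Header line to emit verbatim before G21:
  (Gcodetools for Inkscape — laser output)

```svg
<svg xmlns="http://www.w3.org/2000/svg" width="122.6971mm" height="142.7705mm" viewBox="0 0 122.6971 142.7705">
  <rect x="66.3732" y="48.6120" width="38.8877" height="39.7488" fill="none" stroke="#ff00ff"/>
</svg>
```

(Gcodetools for Inkscape — laser output)
G21
G90
G0 X66.3732 Y94.1585
M3 S483
G1 X105.2609 Y94.1585 F1688
G1 X105.2609 Y54.4097
G1 X66.3732 Y54.4097
G1 X66.3732 Y94.1585
M5
G0 X0.0000 Y0.0000

Since the viewBox matches the mm dimensions, user units are millimetres directly. The only transform is the Y-flip y_m = 142.7705 − y_svg.

Shape 1 is a rectangle drawn with `<rect>`. Its stroke #ff00ff means score at S483, F1688. After flipping Y the toolpath is (66.3732,94.1585) → (105.2609,94.1585) → (105.2609,54.4097) → (66.3732,54.4097) → (66.3732,94.1585), returning to the start.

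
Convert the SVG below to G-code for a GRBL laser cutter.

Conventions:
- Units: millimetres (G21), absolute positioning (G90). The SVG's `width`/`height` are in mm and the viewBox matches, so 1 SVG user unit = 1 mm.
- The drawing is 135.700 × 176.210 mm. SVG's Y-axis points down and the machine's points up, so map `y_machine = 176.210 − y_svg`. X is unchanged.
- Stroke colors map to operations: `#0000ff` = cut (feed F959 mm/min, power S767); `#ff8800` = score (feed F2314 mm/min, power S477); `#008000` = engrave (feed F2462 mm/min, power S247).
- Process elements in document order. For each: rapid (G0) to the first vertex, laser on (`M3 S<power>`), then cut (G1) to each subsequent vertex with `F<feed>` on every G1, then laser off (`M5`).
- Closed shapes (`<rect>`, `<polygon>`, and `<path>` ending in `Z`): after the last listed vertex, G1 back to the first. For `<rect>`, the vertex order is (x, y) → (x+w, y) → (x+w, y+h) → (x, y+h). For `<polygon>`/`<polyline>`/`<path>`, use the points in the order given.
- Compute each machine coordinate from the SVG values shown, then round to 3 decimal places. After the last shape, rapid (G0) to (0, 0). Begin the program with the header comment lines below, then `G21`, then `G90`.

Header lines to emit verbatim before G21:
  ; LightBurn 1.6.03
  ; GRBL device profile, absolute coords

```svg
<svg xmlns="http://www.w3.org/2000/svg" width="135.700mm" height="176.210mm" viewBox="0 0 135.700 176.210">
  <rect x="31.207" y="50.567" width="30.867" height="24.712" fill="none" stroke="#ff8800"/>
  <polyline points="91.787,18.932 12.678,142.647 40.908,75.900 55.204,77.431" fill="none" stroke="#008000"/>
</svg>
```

viewBox `0 0 135.700 176.210` with mm width/height → 1 unit = 1 mm. Flip: y_m = 176.210 − y_svg.

**Shape 1** — `<rect>` rectangle, stroke `#ff8800` → score (S477, F2314). Machine vertices: (31.207,125.643) → (62.074,125.643) → (62.074,100.931) → (31.207,100.931) → (31.207,125.643). Closed: final G1 returns to the first vertex.

**Shape 2** — `<polyline>` open polyline, stroke `#008000` → engrave (S247, F2462). Machine vertices: (91.787,157.278) → (12.678,33.563) → (40.908,100.310) → (55.204,98.779). Open path.

; LightBurn 1.6.03
; GRBL device profile, absolute coords
G21
G90
G0 X31.207 Y125.643
M3 S477
G1 X62.074 Y125.643 F2314
G1 X62.074 Y100.931 F2314
G1 X31.207 Y100.931 F2314
G1 X31.207 Y125.643 F2314
M5
G0 X91.787 Y157.278
M3 S247
G1 X12.678 Y33.563 F2462
G1 X40.908 Y100.310 F2462
G1 X55.204 Y98.779 F2462
M5
G0 X0.000 Y0.000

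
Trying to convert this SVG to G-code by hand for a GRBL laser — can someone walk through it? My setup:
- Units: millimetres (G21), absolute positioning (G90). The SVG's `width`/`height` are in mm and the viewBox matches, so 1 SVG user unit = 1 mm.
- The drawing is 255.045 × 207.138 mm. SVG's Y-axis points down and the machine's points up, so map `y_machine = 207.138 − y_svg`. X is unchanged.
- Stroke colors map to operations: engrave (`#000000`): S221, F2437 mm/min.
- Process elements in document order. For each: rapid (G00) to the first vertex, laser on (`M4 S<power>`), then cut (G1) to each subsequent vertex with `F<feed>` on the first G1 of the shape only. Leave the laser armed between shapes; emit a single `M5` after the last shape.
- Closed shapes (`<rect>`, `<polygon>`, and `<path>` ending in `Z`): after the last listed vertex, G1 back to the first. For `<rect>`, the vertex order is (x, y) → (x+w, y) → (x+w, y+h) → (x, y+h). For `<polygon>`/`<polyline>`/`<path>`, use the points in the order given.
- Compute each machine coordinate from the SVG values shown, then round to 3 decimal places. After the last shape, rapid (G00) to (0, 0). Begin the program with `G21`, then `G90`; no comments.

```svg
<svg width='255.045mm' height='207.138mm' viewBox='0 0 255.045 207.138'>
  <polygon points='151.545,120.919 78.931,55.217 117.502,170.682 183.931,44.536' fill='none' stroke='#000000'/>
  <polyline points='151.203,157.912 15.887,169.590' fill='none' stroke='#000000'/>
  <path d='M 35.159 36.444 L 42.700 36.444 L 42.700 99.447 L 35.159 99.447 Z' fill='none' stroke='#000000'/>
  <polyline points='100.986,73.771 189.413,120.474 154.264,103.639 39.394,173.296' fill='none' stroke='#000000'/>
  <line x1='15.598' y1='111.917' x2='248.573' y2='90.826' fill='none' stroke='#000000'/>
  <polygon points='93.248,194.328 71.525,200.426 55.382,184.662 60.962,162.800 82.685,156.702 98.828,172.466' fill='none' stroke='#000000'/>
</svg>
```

G21
G90
G00 X151.545 Y86.219
M4 S221
G1 X78.931 Y151.921 F2437
G1 X117.502 Y36.456
G1 X183.931 Y162.602
G1 X151.545 Y86.219
G00 X151.203 Y49.226
M4 S221
G1 X15.887 Y37.548 F2437
G00 X35.159 Y170.694
M4 S221
G1 X42.700 Y170.694 F2437
G1 X42.700 Y107.691
G1 X35.159 Y107.691
G1 X35.159 Y170.694
G00 X100.986 Y133.367
M4 S221
G1 X189.413 Y86.664 F2437
G1 X154.264 Y103.499
G1 X39.394 Y33.842
G00 X15.598 Y95.221
M4 S221
G1 X248.573 Y116.312 F2437
G00 X93.248 Y12.810
M4 S221
G1 X71.525 Y6.712 F2437
G1 X55.382 Y22.476
G1 X60.962 Y44.338
G1 X82.685 Y50.436
G1 X98.828 Y34.672
G1 X93.248 Y12.810
M5
G00 X0.000 Y0.000

1 u = 1 mm; y_m = 207.138 − y.

[1] `<polygon>` closed polygon, #000000→engrave S221 F2437: (151.545,86.219) → (78.931,151.921) → (117.502,36.456) → (183.931,162.602) → (151.545,86.219) (closed)

[2] `<polyline>` line segment, #000000→engrave S221 F2437: (151.203,49.226) → (15.887,37.548)

[3] `<path>` rectangle, #000000→engrave S221 F2437: (35.159,170.694) → (42.700,170.694) → (42.700,107.691) → (35.159,107.691) → (35.159,170.694) (closed)

[4] `<polyline>` open polyline, #000000→engrave S221 F2437: (100.986,133.367) → (189.413,86.664) → (154.264,103.499) → (39.394,33.842)

[5] `<line>` line segment, #000000→engrave S221 F2437: (15.598,95.221) → (248.573,116.312)

[6] `<polygon>` regular polygon, #000000→engrave S221 F2437: (93.248,12.810) → (71.525,6.712) → (55.382,22.476) → (60.962,44.338) → (82.685,50.436) → (98.828,34.672) → (93.248,12.810) (closed)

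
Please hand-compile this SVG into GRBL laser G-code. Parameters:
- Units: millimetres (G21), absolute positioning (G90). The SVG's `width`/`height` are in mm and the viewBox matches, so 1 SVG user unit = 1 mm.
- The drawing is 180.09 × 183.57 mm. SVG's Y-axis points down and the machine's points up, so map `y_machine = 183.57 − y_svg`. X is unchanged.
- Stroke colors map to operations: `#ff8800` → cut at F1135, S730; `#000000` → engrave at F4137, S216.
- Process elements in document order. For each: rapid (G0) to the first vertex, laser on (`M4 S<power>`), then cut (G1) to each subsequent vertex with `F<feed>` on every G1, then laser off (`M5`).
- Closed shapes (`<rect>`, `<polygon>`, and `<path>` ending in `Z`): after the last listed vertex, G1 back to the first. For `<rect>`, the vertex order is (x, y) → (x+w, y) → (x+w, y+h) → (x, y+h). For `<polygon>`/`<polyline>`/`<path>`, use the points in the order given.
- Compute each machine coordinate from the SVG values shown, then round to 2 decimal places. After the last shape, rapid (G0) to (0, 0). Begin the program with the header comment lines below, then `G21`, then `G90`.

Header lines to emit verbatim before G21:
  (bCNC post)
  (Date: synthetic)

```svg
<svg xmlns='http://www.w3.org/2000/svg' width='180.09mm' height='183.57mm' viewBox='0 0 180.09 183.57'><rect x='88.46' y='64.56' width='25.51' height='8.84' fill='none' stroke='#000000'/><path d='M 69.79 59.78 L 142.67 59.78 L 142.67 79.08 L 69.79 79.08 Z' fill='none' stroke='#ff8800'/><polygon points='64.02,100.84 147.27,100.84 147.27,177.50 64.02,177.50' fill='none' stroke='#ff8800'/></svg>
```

1 u = 1 mm; y_m = 183.57 − y.

[1] `<rect>` rectangle, #000000→engrave S216 F4137: (88.46,119.01) → (113.97,119.01) → (113.97,110.17) → (88.46,110.17) → (88.46,119.01) (closed)

[2] `<path>` rectangle, #ff8800→cut S730 F1135: (69.79,123.79) → (142.67,123.79) → (142.67,104.49) → (69.79,104.49) → (69.79,123.79) (closed)

[3] `<polygon>` rectangle, #ff8800→cut S730 F1135: (64.02,82.73) → (147.27,82.73) → (147.27,6.07) → (64.02,6.07) → (64.02,82.73) (closed)

(bCNC post)
(Date: synthetic)
G21
G90
G0 X88.46 Y119.01
M4 S216
G1 X113.97 Y119.01 F4137
G1 X113.97 Y110.17 F4137
G1 X88.46 Y110.17 F4137
G1 X88.46 Y119.01 F4137
M5
G0 X69.79 Y123.79
M4 S730
G1 X142.67 Y123.79 F1135
G1 X142.67 Y104.49 F1135
G1 X69.79 Y104.49 F1135
G1 X69.79 Y123.79 F1135
M5
G0 X64.02 Y82.73
M4 S730
G1 X147.27 Y82.73 F1135
G1 X147.27 Y6.07 F1135
G1 X64.02 Y6.07 F1135
G1 X64.02 Y82.73 F1135
M5
G0 X0.00 Y0.00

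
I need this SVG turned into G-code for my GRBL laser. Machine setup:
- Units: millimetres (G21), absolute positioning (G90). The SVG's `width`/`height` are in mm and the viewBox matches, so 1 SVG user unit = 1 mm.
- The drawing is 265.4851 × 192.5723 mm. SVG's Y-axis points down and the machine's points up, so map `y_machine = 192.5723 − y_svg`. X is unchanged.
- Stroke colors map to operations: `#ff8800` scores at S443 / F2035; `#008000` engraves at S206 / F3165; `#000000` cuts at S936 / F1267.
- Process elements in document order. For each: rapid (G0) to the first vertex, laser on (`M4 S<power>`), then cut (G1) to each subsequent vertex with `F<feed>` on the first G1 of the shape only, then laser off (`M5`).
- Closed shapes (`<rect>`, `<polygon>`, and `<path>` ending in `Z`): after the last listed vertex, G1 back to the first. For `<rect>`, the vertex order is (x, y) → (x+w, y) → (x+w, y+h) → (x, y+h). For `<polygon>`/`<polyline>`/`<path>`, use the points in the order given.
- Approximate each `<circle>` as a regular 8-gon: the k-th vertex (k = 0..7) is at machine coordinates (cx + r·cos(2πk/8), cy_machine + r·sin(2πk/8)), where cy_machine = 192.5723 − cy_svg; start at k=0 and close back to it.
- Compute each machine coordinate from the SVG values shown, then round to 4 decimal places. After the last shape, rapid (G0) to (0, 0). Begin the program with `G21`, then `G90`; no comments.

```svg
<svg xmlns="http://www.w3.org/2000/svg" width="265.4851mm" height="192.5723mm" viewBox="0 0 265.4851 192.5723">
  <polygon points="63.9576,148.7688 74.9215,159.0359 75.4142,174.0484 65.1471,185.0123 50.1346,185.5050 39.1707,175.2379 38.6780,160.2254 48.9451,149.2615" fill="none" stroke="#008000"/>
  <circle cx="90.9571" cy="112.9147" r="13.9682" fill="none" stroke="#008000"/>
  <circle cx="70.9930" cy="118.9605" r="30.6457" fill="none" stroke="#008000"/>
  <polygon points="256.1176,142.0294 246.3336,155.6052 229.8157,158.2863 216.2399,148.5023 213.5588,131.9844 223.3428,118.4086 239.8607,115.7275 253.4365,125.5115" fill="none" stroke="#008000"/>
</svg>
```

1 u = 1 mm; y_m = 192.5723 − y.

[1] `<polygon>` regular polygon, #008000→engrave S206 F3165: (63.9576,43.8035) → (74.9215,33.5364) → (75.4142,18.5239) → (65.1471,7.5600) → (50.1346,7.0673) → (39.1707,17.3344) → (38.6780,32.3469) → (48.9451,43.3108) → (63.9576,43.8035) (closed)

[2] `<circle>` circle, #008000→engrave S206 F3165: (104.9253,79.6576) → (100.8341,89.5346) → (90.9571,93.6258) → (81.0801,89.5346) → (76.9889,79.6576) → (81.0801,69.7806) → (90.9571,65.6894) → (100.8341,69.7806) → (104.9253,79.6576) (closed)

[3] `<circle>` circle, #008000→engrave S206 F3165: (101.6387,73.6118) → (92.6628,95.2816) → (70.9930,104.2575) → (49.3232,95.2816) → (40.3473,73.6118) → (49.3232,51.9420) → (70.9930,42.9661) → (92.6628,51.9420) → (101.6387,73.6118) (closed)

[4] `<polygon>` regular polygon, #008000→engrave S206 F3165: (256.1176,50.5429) → (246.3336,36.9671) → (229.8157,34.2860) → (216.2399,44.0700) → (213.5588,60.5879) → (223.3428,74.1637) → (239.8607,76.8448) → (253.4365,67.0608) → (256.1176,50.5429) (closed)

G21
G90
G0 X63.9576 Y43.8035
M4 S206
G1 X74.9215 Y33.5364 F3165
G1 X75.4142 Y18.5239
G1 X65.1471 Y7.5600
G1 X50.1346 Y7.0673
G1 X39.1707 Y17.3344
G1 X38.6780 Y32.3469
G1 X48.9451 Y43.3108
G1 X63.9576 Y43.8035
M5
G0 X104.9253 Y79.6576
M4 S206
G1 X100.8341 Y89.5346 F3165
G1 X90.9571 Y93.6258
G1 X81.0801 Y89.5346
G1 X76.9889 Y79.6576
G1 X81.0801 Y69.7806
G1 X90.9571 Y65.6894
G1 X100.8341 Y69.7806
G1 X104.9253 Y79.6576
M5
G0 X101.6387 Y73.6118
M4 S206
G1 X92.6628 Y95.2816 F3165
G1 X70.9930 Y104.2575
G1 X49.3232 Y95.2816
G1 X40.3473 Y73.6118
G1 X49.3232 Y51.9420
G1 X70.9930 Y42.9661
G1 X92.6628 Y51.9420
G1 X101.6387 Y73.6118
M5
G0 X256.1176 Y50.5429
M4 S206
G1 X246.3336 Y36.9671 F3165
G1 X229.8157 Y34.2860
G1 X216.2399 Y44.0700
G1 X213.5588 Y60.5879
G1 X223.3428 Y74.1637
G1 X239.8607 Y76.8448
G1 X253.4365 Y67.0608
G1 X256.1176 Y50.5429
M5
G0 X0.0000 Y0.0000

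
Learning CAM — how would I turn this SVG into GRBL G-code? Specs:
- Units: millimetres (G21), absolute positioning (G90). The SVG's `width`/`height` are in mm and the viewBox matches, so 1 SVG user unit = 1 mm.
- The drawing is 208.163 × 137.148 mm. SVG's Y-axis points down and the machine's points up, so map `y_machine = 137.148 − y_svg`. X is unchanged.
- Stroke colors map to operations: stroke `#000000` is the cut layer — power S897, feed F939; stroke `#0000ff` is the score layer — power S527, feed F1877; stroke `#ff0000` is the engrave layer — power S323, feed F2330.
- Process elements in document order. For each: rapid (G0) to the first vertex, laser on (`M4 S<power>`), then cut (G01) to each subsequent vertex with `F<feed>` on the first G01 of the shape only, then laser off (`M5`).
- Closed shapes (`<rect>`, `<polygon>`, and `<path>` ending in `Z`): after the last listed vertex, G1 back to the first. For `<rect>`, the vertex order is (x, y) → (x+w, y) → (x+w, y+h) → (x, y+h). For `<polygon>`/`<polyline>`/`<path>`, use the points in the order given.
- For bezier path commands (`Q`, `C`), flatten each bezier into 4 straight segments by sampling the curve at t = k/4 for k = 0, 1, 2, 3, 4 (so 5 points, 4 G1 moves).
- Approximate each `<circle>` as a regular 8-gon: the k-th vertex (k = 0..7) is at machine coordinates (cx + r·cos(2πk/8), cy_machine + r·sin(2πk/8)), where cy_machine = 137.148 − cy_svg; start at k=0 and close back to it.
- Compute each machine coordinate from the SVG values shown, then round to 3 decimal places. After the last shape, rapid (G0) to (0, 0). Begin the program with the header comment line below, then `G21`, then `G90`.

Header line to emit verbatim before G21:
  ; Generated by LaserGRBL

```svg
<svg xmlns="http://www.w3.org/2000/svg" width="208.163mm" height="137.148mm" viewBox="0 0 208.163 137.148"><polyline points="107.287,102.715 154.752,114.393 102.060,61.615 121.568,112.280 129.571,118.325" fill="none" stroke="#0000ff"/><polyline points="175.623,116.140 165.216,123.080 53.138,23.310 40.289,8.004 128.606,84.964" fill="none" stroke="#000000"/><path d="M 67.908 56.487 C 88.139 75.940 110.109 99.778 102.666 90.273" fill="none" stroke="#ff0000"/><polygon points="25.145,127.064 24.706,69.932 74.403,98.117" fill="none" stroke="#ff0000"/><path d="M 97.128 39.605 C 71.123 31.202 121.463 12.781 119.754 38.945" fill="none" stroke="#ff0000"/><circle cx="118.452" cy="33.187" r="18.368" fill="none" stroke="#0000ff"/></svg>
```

; Generated by LaserGRBL
G21
G90
G0 X107.287 Y34.433
M4 S527
G01 X154.752 Y22.755 F1877
G01 X102.060 Y75.533
G01 X121.568 Y24.868
G01 X129.571 Y18.823
M5
G0 X175.623 Y21.008
M4 S897
G01 X165.216 Y14.068 F939
G01 X53.138 Y113.838
G01 X40.289 Y129.144
G01 X128.606 Y52.184
M5
G0 X67.908 Y80.661
M4 S323
G01 X82.921 Y65.839 F2330
G01 X95.665 Y52.909
G01 X103.220 Y45.409
G01 X102.666 Y46.875
M5
G0 X25.145 Y10.084
M4 S323
G01 X24.706 Y67.216 F2330
G01 X74.403 Y39.031
G01 X25.145 Y10.084
M5
G0 X97.128 Y97.543
M4 S323
G01 X89.933 Y104.870 F2330
G01 X99.330 Y110.836
G01 X113.283 Y110.319
G01 X119.754 Y98.203
M5
G0 X136.820 Y103.961
M4 S527
G01 X131.440 Y116.949 F1877
G01 X118.452 Y122.329
G01 X105.464 Y116.949
G01 X100.084 Y103.961
G01 X105.464 Y90.973
G01 X118.452 Y85.593
G01 X131.440 Y90.973
G01 X136.820 Y103.961
M5
G0 X0.000 Y0.000

1 u = 1 mm; y_m = 137.148 − y.

[1] `<polyline>` open polyline, #0000ff→score S527 F1877: (107.287,34.433) → (154.752,22.755) → (102.060,75.533) → (121.568,24.868) → (129.571,18.823)

[2] `<polyline>` open polyline, #000000→cut S897 F939: (175.623,21.008) → (165.216,14.068) → (53.138,113.838) → (40.289,129.144) → (128.606,52.184)

[3] `<path>` cubic bezier, #ff0000→engrave S323 F2330: (67.908,80.661) → (82.921,65.839) → (95.665,52.909) → (103.220,45.409) → (102.666,46.875)

[4] `<polygon>` regular polygon, #ff0000→engrave S323 F2330: (25.145,10.084) → (24.706,67.216) → (74.403,39.031) → (25.145,10.084) (closed)

[5] `<path>` cubic bezier, #ff0000→engrave S323 F2330: (97.128,97.543) → (89.933,104.870) → (99.330,110.836) → (113.283,110.319) → (119.754,98.203)

[6] `<circle>` circle, #0000ff→score S527 F1877: (136.820,103.961) → (131.440,116.949) → (118.452,122.329) → (105.464,116.949) → (100.084,103.961) → (105.464,90.973) → (118.452,85.593) → (131.440,90.973) → (136.820,103.961) (closed)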